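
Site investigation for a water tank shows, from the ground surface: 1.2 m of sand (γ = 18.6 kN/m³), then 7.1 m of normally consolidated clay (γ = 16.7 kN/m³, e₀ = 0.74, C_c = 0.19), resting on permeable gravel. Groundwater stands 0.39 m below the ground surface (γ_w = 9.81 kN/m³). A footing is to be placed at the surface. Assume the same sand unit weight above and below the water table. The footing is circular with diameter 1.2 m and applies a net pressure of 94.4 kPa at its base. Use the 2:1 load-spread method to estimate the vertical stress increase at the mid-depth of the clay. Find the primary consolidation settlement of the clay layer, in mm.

S_c ≈ 31.7 mm

Mid-depth of clay below the ground surface: z = 1.2 + 7.1/2 = 4.75 m.
Total vertical stress at mid-clay: σ_v = 18.6×1.2 + 16.7×3.55 = 81.605 kPa.
Pore pressure: u = 9.81×(4.75 − 0.39) = 42.772 kPa.
Initial effective stress: σ'_0 = σ_v − u = 81.605 − 42.772 = 38.833 kPa.
Stress increase at mid-clay by the 2:1 spreading method:
Δσ ≈ qD²/(D+z)² = 94.4×1.2²/(1.2+4.75)² = 3.8397 kPa
Final effective stress: σ'_f = σ'_0 + Δσ = 38.833 + 3.8397 = 42.673 kPa.
Normally consolidated clay, so the full stress increment lies on the virgin compression line:
S_c = C_c·H/(1+e₀)·log₁₀(σ'_f/σ'_0) = 0.19×7.1/(1+0.74)×log₁₀(42.673/38.833)
    = 0.77529 × 0.040952 = 0.03175 m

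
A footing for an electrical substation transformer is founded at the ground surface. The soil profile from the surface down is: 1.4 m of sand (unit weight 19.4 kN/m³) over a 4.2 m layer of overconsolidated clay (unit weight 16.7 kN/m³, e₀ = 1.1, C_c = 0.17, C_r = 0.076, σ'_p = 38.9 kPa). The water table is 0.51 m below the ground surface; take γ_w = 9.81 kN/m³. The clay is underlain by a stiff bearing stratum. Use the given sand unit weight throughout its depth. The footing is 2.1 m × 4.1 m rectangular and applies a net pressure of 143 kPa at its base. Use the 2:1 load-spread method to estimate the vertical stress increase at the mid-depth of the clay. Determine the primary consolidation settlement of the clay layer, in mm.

Mid-depth of clay below the ground surface: z = 1.4 + 4.2/2 = 3.5 m.
Total vertical stress at mid-clay: σ_v = 19.4×1.4 + 16.7×2.1 = 62.23 kPa.
Pore pressure: u = 9.81×(3.5 − 0.51) = 29.332 kPa.
Initial effective stress: σ'_0 = σ_v − u = 62.23 − 29.332 = 32.898 kPa.
Stress increase at mid-clay by the 2:1 spreading method:
Δσ = qBL/((B+z)(L+z)) = 143×2.1×4.1/((2.1+3.5)(4.1+3.5)) = 28.929 kPa
Final effective stress: σ'_f = 32.898 + 28.929 = 61.827 kPa.
σ'_f = 61.827 > σ'_p = 38.9 kPa, so the stress path crosses the preconsolidation pressure — recompression up to σ'_p, then virgin compression beyond:
S_c = H/(1+e₀)·[C_r·log₁₀(σ'_p/σ'_0) + C_c·log₁₀(σ'_f/σ'_p)]
    = 4.2/2.1 × [0.076×log₁₀(38.9/32.898) + 0.17×log₁₀(61.827/38.9)]
    = 2 × [0.0055313 + 0.034209] = 0.07948 m

S_c ≈ 79.5 mm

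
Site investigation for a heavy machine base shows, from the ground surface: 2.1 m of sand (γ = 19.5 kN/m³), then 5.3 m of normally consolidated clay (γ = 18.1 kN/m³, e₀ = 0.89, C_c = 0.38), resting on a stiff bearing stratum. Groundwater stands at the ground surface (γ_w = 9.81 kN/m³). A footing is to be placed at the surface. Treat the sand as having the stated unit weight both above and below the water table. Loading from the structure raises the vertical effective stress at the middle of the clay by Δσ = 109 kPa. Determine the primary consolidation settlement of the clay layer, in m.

S_c ≈ 0.59 m

Mid-depth of clay below the ground surface: z = 2.1 + 5.3/2 = 4.75 m.
Total vertical stress at mid-clay: σ_v = 19.5×2.1 + 18.1×2.65 = 88.915 kPa.
Pore pressure: u = 9.81×(4.75 − 0) = 46.598 kPa.
Initial effective stress: σ'_0 = σ_v − u = 88.915 − 46.598 = 42.317 kPa.
Final effective stress: σ'_f = σ'_0 + Δσ = 42.317 + 109 = 151.32 kPa.
Normally consolidated clay, so the full stress increment lies on the virgin compression line:
S_c = C_c·H/(1+e₀)·log₁₀(σ'_f/σ'_0) = 0.38×5.3/(1+0.89)×log₁₀(151.32/42.317)
    = 1.0656 × 0.55338 = 0.5897 m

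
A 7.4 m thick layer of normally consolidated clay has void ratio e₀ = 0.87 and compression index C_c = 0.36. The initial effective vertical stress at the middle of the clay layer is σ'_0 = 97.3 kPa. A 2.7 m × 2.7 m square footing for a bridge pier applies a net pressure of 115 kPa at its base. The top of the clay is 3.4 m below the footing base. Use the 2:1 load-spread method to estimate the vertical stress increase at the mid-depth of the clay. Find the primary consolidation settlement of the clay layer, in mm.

Mid-depth of clay below the footing base: z = 3.4 + 7.4/2 = 7.1 m.
Stress increase at mid-clay by the 2:1 spreading method:
Δσ = qBL/((B+z)(L+z)) = 115×2.7×2.7/((2.7+7.1)(2.7+7.1)) = 8.7292 kPa
Final effective stress: σ'_f = σ'_0 + Δσ = 97.3 + 8.7292 = 106.03 kPa.
Normally consolidated clay, so the full stress increment lies on the virgin compression line:
S_c = C_c·H/(1+e₀)·log₁₀(σ'_f/σ'_0) = 0.36×7.4/(1+0.87)×log₁₀(106.03/97.3)
    = 1.4246 × 0.037316 = 0.05316 m

S_c ≈ 53.2 mm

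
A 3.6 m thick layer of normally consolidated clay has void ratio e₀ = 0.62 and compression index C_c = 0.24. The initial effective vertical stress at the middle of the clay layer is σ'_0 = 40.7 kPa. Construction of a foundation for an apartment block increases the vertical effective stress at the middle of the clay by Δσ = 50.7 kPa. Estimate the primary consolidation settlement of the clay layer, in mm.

S_c ≈ 187 mm

Final effective stress: σ'_f = σ'_0 + Δσ = 40.7 + 50.7 = 91.4 kPa.
Normally consolidated clay, so the full stress increment lies on the virgin compression line:
S_c = C_c·H/(1+e₀)·log₁₀(σ'_f/σ'_0) = 0.24×3.6/(1+0.62)×log₁₀(91.4/40.7)
    = 0.53333 × 0.35135 = 0.1874 m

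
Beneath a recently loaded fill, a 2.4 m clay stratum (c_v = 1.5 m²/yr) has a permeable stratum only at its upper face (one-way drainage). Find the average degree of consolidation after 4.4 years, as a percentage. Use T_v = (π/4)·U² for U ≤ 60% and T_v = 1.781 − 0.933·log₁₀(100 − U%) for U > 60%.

U ≈ 95.2 %

Drainage path length: H_d = H = 2.4 m (single drainage).
T_v = c_v·t/H_d² = 1.5×4.4/2.4² = 1.1458.
T_v = 1.1458 corresponds to the U > 60% branch:
U = 1 − 10^((1.781 − T_v)/0.933)/100 = 0.952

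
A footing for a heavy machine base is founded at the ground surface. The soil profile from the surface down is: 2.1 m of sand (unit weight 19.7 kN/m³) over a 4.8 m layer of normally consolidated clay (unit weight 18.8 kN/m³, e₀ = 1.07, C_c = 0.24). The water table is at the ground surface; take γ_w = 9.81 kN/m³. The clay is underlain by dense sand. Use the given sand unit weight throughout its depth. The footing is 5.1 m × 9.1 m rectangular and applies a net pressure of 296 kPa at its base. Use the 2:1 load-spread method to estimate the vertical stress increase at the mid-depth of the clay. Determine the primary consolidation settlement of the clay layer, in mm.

Mid-depth of clay below the ground surface: z = 2.1 + 4.8/2 = 4.5 m.
Total vertical stress at mid-clay: σ_v = 19.7×2.1 + 18.8×2.4 = 86.49 kPa.
Pore pressure: u = 9.81×(4.5 − 0) = 44.145 kPa.
Initial effective stress: σ'_0 = σ_v − u = 86.49 − 44.145 = 42.345 kPa.
Stress increase at mid-clay by the 2:1 spreading method:
Δσ = qBL/((B+z)(L+z)) = 296×5.1×9.1/((5.1+4.5)(9.1+4.5)) = 105.22 kPa
Final effective stress: σ'_f = σ'_0 + Δσ = 42.345 + 105.22 = 147.56 kPa.
Normally consolidated clay, so the full stress increment lies on the virgin compression line:
S_c = C_c·H/(1+e₀)·log₁₀(σ'_f/σ'_0) = 0.24×4.8/(1+1.07)×log₁₀(147.56/42.345)
    = 0.55652 × 0.54217 = 0.3017 m

S_c ≈ 302 mm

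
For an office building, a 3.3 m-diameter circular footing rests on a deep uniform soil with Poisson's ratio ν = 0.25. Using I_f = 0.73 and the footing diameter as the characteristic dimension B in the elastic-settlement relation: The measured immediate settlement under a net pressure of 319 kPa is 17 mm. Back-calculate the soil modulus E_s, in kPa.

E_s ≈ 42400 kPa

S_e = q·B·(1−ν²)/E_s · I_f  ⇒  E_s = q·B·(1−ν²)·I_f / S_e.
E_s = 319 × 3.3 × 0.9375 × 0.73 / 0.017 = 42380 kPa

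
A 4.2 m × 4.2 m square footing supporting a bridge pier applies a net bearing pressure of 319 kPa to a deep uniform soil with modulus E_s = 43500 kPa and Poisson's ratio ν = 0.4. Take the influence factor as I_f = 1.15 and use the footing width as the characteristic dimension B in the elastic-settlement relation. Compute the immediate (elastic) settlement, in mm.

Immediate (elastic) settlement: S_e = q·B·(1−ν²)/E_s · I_f.
S_e = 319 × 4.2 × (1 − 0.4²) / 43500 × 1.15
    = 319 × 4.2 × 0.84 / 43500 × 1.15
    = 0.02975 m = 29.75 mm

S_e ≈ 29.8 mm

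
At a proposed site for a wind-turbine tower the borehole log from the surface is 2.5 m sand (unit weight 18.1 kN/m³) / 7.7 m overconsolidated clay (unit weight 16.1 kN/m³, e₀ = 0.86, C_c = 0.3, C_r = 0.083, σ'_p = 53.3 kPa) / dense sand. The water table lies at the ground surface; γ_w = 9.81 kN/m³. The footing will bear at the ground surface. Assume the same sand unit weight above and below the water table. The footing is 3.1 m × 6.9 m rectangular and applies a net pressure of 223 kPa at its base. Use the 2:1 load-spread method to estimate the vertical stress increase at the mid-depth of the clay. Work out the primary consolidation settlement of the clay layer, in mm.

Mid-depth of clay below the ground surface: z = 2.5 + 7.7/2 = 6.35 m.
Total vertical stress at mid-clay: σ_v = 18.1×2.5 + 16.1×3.85 = 107.24 kPa.
Pore pressure: u = 9.81×(6.35 − 0) = 62.294 kPa.
Initial effective stress: σ'_0 = σ_v − u = 107.24 − 62.294 = 44.946 kPa.
Stress increase at mid-clay by the 2:1 spreading method:
Δσ = qBL/((B+z)(L+z)) = 223×3.1×6.9/((3.1+6.35)(6.9+6.35)) = 38.095 kPa
Final effective stress: σ'_f = 44.946 + 38.095 = 83.041 kPa.
σ'_f = 83.041 > σ'_p = 53.3 kPa, so the stress path crosses the preconsolidation pressure — recompression up to σ'_p, then virgin compression beyond:
S_c = H/(1+e₀)·[C_r·log₁₀(σ'_p/σ'_0) + C_c·log₁₀(σ'_f/σ'_p)]
    = 7.7/1.86 × [0.083×log₁₀(53.3/44.946) + 0.3×log₁₀(83.041/53.3)]
    = 4.1398 × [0.006145 + 0.05777] = 0.2646 m

S_c ≈ 265 mm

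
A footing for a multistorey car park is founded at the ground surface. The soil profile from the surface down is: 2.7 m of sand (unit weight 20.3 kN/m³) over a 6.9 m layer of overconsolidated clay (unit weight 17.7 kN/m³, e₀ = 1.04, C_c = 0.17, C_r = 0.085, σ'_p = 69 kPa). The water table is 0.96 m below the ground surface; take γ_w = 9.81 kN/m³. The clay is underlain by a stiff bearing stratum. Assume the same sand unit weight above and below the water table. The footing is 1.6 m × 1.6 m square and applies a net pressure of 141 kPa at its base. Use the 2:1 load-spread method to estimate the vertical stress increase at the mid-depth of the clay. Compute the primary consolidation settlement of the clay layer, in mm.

S_c ≈ 14.6 mm

Mid-depth of clay below the ground surface: z = 2.7 + 6.9/2 = 6.15 m.
Total vertical stress at mid-clay: σ_v = 20.3×2.7 + 17.7×3.45 = 115.88 kPa.
Pore pressure: u = 9.81×(6.15 − 0.96) = 50.914 kPa.
Initial effective stress: σ'_0 = σ_v − u = 115.88 − 50.914 = 64.966 kPa.
Stress increase at mid-clay by the 2:1 spreading method:
Δσ = qBL/((B+z)(L+z)) = 141×1.6×1.6/((1.6+6.15)(1.6+6.15)) = 6.0097 kPa
Final effective stress: σ'_f = 64.966 + 6.0097 = 70.976 kPa.
σ'_f = 70.976 > σ'_p = 69 kPa, so the stress path crosses the preconsolidation pressure — recompression up to σ'_p, then virgin compression beyond:
S_c = H/(1+e₀)·[C_r·log₁₀(σ'_p/σ'_0) + C_c·log₁₀(σ'_f/σ'_p)]
    = 6.9/2.04 × [0.085×log₁₀(69/64.966) + 0.17×log₁₀(70.976/69)]
    = 3.3824 × [0.0022239 + 0.0020846] = 0.01457 m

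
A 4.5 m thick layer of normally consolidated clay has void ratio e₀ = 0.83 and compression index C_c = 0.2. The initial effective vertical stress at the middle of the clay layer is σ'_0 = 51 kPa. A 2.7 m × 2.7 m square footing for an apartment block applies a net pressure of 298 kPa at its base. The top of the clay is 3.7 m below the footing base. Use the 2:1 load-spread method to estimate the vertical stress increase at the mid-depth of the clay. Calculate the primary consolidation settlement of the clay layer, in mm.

Mid-depth of clay below the footing base: z = 3.7 + 4.5/2 = 5.95 m.
Stress increase at mid-clay by the 2:1 spreading method:
Δσ = qBL/((B+z)(L+z)) = 298×2.7×2.7/((2.7+5.95)(2.7+5.95)) = 29.034 kPa
Final effective stress: σ'_f = σ'_0 + Δσ = 51 + 29.034 = 80.034 kPa.
Normally consolidated clay, so the full stress increment lies on the virgin compression line:
S_c = C_c·H/(1+e₀)·log₁₀(σ'_f/σ'_0) = 0.2×4.5/(1+0.83)×log₁₀(80.034/51)
    = 0.4918 × 0.1957 = 0.09625 m

S_c ≈ 96.2 mm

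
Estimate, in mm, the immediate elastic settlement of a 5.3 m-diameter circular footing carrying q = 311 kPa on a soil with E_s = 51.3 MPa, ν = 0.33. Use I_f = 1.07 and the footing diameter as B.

S_e ≈ 30.6 mm

Immediate (elastic) settlement: S_e = q·B·(1−ν²)/E_s · I_f.
E_s = 51.3 MPa = 51300 kPa.
S_e = 311 × 5.3 × (1 − 0.33²) / 51300 × 1.07
    = 311 × 5.3 × 0.8911 / 51300 × 1.07
    = 0.03064 m = 30.64 mm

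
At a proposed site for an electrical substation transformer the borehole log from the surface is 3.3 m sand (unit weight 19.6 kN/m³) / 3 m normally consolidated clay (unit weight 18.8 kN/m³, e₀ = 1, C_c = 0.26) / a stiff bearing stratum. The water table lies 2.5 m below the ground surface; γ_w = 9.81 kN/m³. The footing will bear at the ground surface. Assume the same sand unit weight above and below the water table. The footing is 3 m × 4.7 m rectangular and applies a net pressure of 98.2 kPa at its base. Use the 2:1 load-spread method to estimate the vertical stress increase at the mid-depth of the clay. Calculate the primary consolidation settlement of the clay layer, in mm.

Mid-depth of clay below the ground surface: z = 3.3 + 3/2 = 4.8 m.
Total vertical stress at mid-clay: σ_v = 19.6×3.3 + 18.8×1.5 = 92.88 kPa.
Pore pressure: u = 9.81×(4.8 − 2.5) = 22.563 kPa.
Initial effective stress: σ'_0 = σ_v − u = 92.88 − 22.563 = 70.317 kPa.
Stress increase at mid-clay by the 2:1 spreading method:
Δσ = qBL/((B+z)(L+z)) = 98.2×3×4.7/((3+4.8)(4.7+4.8)) = 18.686 kPa
Final effective stress: σ'_f = σ'_0 + Δσ = 70.317 + 18.686 = 89.003 kPa.
Normally consolidated clay, so the full stress increment lies on the virgin compression line:
S_c = C_c·H/(1+e₀)·log₁₀(σ'_f/σ'_0) = 0.26×3/(1+1)×log₁₀(89.003/70.317)
    = 0.39 × 0.10234 = 0.03991 m

S_c ≈ 39.9 mm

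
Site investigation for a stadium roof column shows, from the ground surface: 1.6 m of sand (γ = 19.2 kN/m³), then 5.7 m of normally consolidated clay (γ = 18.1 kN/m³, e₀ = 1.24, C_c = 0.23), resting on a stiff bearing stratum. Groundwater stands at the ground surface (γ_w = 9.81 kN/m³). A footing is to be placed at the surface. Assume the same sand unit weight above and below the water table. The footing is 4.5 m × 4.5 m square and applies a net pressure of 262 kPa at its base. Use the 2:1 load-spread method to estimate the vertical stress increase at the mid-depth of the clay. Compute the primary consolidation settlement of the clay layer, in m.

S_c ≈ 0.254 m

Mid-depth of clay below the ground surface: z = 1.6 + 5.7/2 = 4.45 m.
Total vertical stress at mid-clay: σ_v = 19.2×1.6 + 18.1×2.85 = 82.305 kPa.
Pore pressure: u = 9.81×(4.45 − 0) = 43.655 kPa.
Initial effective stress: σ'_0 = σ_v − u = 82.305 − 43.655 = 38.65 kPa.
Stress increase at mid-clay by the 2:1 spreading method:
Δσ = qBL/((B+z)(L+z)) = 262×4.5×4.5/((4.5+4.45)(4.5+4.45)) = 66.234 kPa
Final effective stress: σ'_f = σ'_0 + Δσ = 38.65 + 66.234 = 104.88 kPa.
Normally consolidated clay, so the full stress increment lies on the virgin compression line:
S_c = C_c·H/(1+e₀)·log₁₀(σ'_f/σ'_0) = 0.23×5.7/(1+1.24)×log₁₀(104.88/38.65)
    = 0.58527 × 0.43354 = 0.2537 m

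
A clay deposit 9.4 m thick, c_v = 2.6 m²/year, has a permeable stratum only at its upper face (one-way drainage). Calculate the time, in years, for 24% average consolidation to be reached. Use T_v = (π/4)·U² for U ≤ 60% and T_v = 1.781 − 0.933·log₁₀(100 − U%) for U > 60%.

t ≈ 1.54 years

Drainage path length: H_d = H = 9.4 m (single drainage).
U ≤ 60%: T_v = (π/4)·U² = (π/4)×0.24² = 0.045239.
t = T_v·H_d²/c_v = 0.045239×9.4²/2.6 = 1.537 years.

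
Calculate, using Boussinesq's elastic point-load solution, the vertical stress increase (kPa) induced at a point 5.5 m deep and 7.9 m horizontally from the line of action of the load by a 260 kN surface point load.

Boussinesq vertical stress below a point load on an elastic half-space:
Δσ_z = 3P/(2πz²) · [1 + (r/z)²]^(−5/2)
r/z = 7.9/5.5 = 1.4364; [1+(r/z)²]^(−5/2) = 0.060895.
Δσ_z = 3×260/(2π×5.5²) × 0.060895 = 4.1038 × 0.060895 = 0.2499 kPa

Δσ_z ≈ 0.25 kPa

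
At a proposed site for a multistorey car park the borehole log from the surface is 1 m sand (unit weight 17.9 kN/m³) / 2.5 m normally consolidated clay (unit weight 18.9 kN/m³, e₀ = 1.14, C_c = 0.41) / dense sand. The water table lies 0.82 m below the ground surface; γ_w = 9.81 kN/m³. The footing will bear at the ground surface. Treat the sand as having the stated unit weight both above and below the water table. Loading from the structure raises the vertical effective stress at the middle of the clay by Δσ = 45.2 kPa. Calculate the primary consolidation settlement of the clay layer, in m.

S_c ≈ 0.202 m

Mid-depth of clay below the ground surface: z = 1 + 2.5/2 = 2.25 m.
Total vertical stress at mid-clay: σ_v = 17.9×1 + 18.9×1.25 = 41.525 kPa.
Pore pressure: u = 9.81×(2.25 − 0.82) = 14.028 kPa.
Initial effective stress: σ'_0 = σ_v − u = 41.525 − 14.028 = 27.497 kPa.
Final effective stress: σ'_f = σ'_0 + Δσ = 27.497 + 45.2 = 72.697 kPa.
Normally consolidated clay, so the full stress increment lies on the virgin compression line:
S_c = C_c·H/(1+e₀)·log₁₀(σ'_f/σ'_0) = 0.41×2.5/(1+1.14)×log₁₀(72.697/27.497)
    = 0.47897 × 0.42223 = 0.2022 m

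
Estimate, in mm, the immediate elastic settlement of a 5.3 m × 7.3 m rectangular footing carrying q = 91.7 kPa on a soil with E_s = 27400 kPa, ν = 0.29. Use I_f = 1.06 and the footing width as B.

S_e ≈ 17.2 mm

Immediate (elastic) settlement: S_e = q·B·(1−ν²)/E_s · I_f.
S_e = 91.7 × 5.3 × (1 − 0.29²) / 27400 × 1.06
    = 91.7 × 5.3 × 0.9159 / 27400 × 1.06
    = 0.01722 m = 17.22 mm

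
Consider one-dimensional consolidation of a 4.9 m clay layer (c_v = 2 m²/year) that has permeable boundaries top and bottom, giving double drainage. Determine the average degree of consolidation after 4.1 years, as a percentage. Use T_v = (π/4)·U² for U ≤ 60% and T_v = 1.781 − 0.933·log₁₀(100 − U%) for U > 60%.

U ≈ 97.2 %

Drainage path length: H_d = H/2 = 2.45 m (double drainage).
T_v = c_v·t/H_d² = 2×4.1/2.45² = 1.3661.
T_v = 1.3661 corresponds to the U > 60% branch:
U = 1 − 10^((1.781 − T_v)/0.933)/100 = 0.9722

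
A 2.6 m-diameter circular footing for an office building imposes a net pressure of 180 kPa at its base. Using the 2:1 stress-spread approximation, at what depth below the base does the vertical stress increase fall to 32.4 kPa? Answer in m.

2:1 spreading — at depth z the loaded area has grown by z in each plan dimension:
qD²/(D+z)² = Δσ_z ⇒ z = D(√(q/Δσ_z) − 1) = 2.6×(√(180/32.4) − 1) = 3.528 m

z ≈ 3.53 m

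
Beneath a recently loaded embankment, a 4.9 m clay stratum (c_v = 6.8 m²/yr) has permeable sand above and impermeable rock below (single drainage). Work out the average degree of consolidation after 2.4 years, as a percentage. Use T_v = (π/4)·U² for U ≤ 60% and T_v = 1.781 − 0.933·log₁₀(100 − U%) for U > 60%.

U ≈ 84.9 %

Drainage path length: H_d = H = 4.9 m (single drainage).
T_v = c_v·t/H_d² = 6.8×2.4/4.9² = 0.67972.
T_v = 0.67972 corresponds to the U > 60% branch:
U = 1 − 10^((1.781 − T_v)/0.933)/100 = 0.8485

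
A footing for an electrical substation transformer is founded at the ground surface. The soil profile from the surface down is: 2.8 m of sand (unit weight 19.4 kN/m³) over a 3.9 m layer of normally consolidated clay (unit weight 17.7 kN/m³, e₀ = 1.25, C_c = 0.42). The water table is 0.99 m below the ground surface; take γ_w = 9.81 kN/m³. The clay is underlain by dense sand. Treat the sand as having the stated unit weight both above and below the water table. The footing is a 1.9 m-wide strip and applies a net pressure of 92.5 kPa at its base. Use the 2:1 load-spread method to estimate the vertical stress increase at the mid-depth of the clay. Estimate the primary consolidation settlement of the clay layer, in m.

Mid-depth of clay below the ground surface: z = 2.8 + 3.9/2 = 4.75 m.
Total vertical stress at mid-clay: σ_v = 19.4×2.8 + 17.7×1.95 = 88.835 kPa.
Pore pressure: u = 9.81×(4.75 − 0.99) = 36.886 kPa.
Initial effective stress: σ'_0 = σ_v − u = 88.835 − 36.886 = 51.949 kPa.
Stress increase at mid-clay by the 2:1 spreading method:
Δσ = qB/(B+z) = 92.5×1.9/(1.9+4.75) = 26.429 kPa
Final effective stress: σ'_f = σ'_0 + Δσ = 51.949 + 26.429 = 78.378 kPa.
Normally consolidated clay, so the full stress increment lies on the virgin compression line:
S_c = C_c·H/(1+e₀)·log₁₀(σ'_f/σ'_0) = 0.42×3.9/(1+1.25)×log₁₀(78.378/51.949)
    = 0.728 × 0.17862 = 0.13 m

S_c ≈ 0.13 m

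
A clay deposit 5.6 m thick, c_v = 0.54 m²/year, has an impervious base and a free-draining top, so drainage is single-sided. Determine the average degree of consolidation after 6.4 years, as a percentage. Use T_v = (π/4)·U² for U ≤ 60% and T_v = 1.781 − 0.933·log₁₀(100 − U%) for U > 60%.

Drainage path length: H_d = H = 5.6 m (single drainage).
T_v = c_v·t/H_d² = 0.54×6.4/5.6² = 0.1102.
T_v = 0.1102 corresponds to the U ≤ 60% branch:
U = √(4T_v/π) = 0.3746

U ≈ 37.5 %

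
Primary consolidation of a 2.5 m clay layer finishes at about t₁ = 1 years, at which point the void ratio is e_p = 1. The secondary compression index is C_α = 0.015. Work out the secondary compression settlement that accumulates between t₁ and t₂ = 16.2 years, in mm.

S_s ≈ 22.7 mm

Secondary compression: S_s = C_α·H/(1+e_p)·log₁₀(t₂/t₁)
S_s = 0.015×2.5/(1+1)×log₁₀(16.2/1)
    = 0.01875 × 1.21 = 0.02268 m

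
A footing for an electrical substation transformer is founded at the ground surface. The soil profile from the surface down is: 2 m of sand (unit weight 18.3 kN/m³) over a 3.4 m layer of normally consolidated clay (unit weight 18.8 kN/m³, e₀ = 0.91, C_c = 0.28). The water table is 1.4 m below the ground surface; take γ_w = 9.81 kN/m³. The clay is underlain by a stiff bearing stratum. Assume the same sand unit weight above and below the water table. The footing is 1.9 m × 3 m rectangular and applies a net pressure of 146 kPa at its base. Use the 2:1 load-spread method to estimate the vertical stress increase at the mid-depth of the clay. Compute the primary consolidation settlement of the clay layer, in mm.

Mid-depth of clay below the ground surface: z = 2 + 3.4/2 = 3.7 m.
Total vertical stress at mid-clay: σ_v = 18.3×2 + 18.8×1.7 = 68.56 kPa.
Pore pressure: u = 9.81×(3.7 − 1.4) = 22.563 kPa.
Initial effective stress: σ'_0 = σ_v − u = 68.56 − 22.563 = 45.997 kPa.
Stress increase at mid-clay by the 2:1 spreading method:
Δσ = qBL/((B+z)(L+z)) = 146×1.9×3/((1.9+3.7)(3+3.7)) = 22.18 kPa
Final effective stress: σ'_f = σ'_0 + Δσ = 45.997 + 22.18 = 68.177 kPa.
Normally consolidated clay, so the full stress increment lies on the virgin compression line:
S_c = C_c·H/(1+e₀)·log₁₀(σ'_f/σ'_0) = 0.28×3.4/(1+0.91)×log₁₀(68.177/45.997)
    = 0.49843 × 0.17091 = 0.08519 m

S_c ≈ 85.2 mm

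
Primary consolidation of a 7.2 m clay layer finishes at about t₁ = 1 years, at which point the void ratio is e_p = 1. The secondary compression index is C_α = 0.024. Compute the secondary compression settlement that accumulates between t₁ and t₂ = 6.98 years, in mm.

Secondary compression: S_s = C_α·H/(1+e_p)·log₁₀(t₂/t₁)
S_s = 0.024×7.2/(1+1)×log₁₀(6.98/1)
    = 0.0864 × 0.8439 = 0.07291 m

S_s ≈ 72.9 mm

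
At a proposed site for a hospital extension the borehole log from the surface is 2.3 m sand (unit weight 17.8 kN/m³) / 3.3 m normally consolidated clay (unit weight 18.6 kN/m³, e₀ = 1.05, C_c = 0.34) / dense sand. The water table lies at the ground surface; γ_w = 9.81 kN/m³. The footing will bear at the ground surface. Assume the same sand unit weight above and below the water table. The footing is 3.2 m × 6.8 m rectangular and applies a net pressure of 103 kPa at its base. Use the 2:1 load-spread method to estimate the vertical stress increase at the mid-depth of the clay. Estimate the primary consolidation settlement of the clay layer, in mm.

Mid-depth of clay below the ground surface: z = 2.3 + 3.3/2 = 3.95 m.
Total vertical stress at mid-clay: σ_v = 17.8×2.3 + 18.6×1.65 = 71.63 kPa.
Pore pressure: u = 9.81×(3.95 − 0) = 38.75 kPa.
Initial effective stress: σ'_0 = σ_v − u = 71.63 − 38.75 = 32.88 kPa.
Stress increase at mid-clay by the 2:1 spreading method:
Δσ = qBL/((B+z)(L+z)) = 103×3.2×6.8/((3.2+3.95)(6.8+3.95)) = 29.16 kPa
Final effective stress: σ'_f = σ'_0 + Δσ = 32.88 + 29.16 = 62.04 kPa.
Normally consolidated clay, so the full stress increment lies on the virgin compression line:
S_c = C_c·H/(1+e₀)·log₁₀(σ'_f/σ'_0) = 0.34×3.3/(1+1.05)×log₁₀(62.04/32.88)
    = 0.54732 × 0.27574 = 0.1509 m

S_c ≈ 151 mm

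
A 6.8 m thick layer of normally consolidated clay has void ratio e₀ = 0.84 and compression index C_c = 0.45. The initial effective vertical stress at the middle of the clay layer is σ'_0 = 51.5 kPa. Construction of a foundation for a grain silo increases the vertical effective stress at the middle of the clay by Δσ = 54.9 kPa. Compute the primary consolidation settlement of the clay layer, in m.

Final effective stress: σ'_f = σ'_0 + Δσ = 51.5 + 54.9 = 106.4 kPa.
Normally consolidated clay, so the full stress increment lies on the virgin compression line:
S_c = C_c·H/(1+e₀)·log₁₀(σ'_f/σ'_0) = 0.45×6.8/(1+0.84)×log₁₀(106.4/51.5)
    = 1.663 × 0.31513 = 0.5241 m

S_c ≈ 0.524 m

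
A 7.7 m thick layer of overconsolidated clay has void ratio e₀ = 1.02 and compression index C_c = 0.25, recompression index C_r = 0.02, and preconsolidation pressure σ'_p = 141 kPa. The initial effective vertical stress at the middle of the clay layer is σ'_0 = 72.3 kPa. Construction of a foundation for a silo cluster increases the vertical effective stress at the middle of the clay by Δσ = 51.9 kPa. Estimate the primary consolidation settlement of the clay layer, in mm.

Final effective stress: σ'_f = 72.3 + 51.9 = 124.2 kPa.
σ'_f = 124.2 ≤ σ'_p = 141 kPa, so the clay remains overconsolidated and only the recompression index applies:
S_c = C_r·H/(1+e₀)·log₁₀(σ'_f/σ'_0) = 0.02×7.7/2.02×log₁₀(124.2/72.3)
    = 0.076238 × 0.23498 = 0.01791 m

S_c ≈ 17.9 mm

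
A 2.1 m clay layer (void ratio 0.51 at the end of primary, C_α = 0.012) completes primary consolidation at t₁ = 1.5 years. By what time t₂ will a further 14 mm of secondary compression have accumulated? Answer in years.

t₂ ≈ 10.4 years

S_s = C_α·H/(1+e_p)·log₁₀(t₂/t₁) ⇒ log₁₀(t₂/t₁) = S_s·(1+e_p)/(C_α·H).
log₁₀(t₂/t₁) = 0.014 × (1+0.51) / (0.012×2.1) = 0.8389
t₂ = t₁ × 10^0.8389 = 1.5 × 6.901 = 10.35 years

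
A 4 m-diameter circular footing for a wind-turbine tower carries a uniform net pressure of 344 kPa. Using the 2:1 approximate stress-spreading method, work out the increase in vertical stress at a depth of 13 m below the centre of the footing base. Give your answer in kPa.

Δσ_z ≈ 19 kPa

By the 2:1 method the load spreads at 1 horizontal : 2 vertical, so at depth z the loaded area has grown by z in each plan dimension:
Δσ ≈ qD²/(D+z)² = 344×4²/(4+13)² = 19.045 kPa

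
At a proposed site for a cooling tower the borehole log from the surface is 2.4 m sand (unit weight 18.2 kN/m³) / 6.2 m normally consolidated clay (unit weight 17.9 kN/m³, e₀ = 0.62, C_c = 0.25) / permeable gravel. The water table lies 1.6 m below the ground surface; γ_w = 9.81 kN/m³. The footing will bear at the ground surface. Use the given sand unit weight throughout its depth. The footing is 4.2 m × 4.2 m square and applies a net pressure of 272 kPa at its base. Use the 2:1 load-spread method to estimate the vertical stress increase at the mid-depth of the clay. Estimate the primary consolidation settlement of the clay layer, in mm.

Mid-depth of clay below the ground surface: z = 2.4 + 6.2/2 = 5.5 m.
Total vertical stress at mid-clay: σ_v = 18.2×2.4 + 17.9×3.1 = 99.17 kPa.
Pore pressure: u = 9.81×(5.5 − 1.6) = 38.259 kPa.
Initial effective stress: σ'_0 = σ_v − u = 99.17 − 38.259 = 60.911 kPa.
Stress increase at mid-clay by the 2:1 spreading method:
Δσ = qBL/((B+z)(L+z)) = 272×4.2×4.2/((4.2+5.5)(4.2+5.5)) = 50.995 kPa
Final effective stress: σ'_f = σ'_0 + Δσ = 60.911 + 50.995 = 111.91 kPa.
Normally consolidated clay, so the full stress increment lies on the virgin compression line:
S_c = C_c·H/(1+e₀)·log₁₀(σ'_f/σ'_0) = 0.25×6.2/(1+0.62)×log₁₀(111.91/60.911)
    = 0.95679 × 0.26417 = 0.2528 m

S_c ≈ 253 mm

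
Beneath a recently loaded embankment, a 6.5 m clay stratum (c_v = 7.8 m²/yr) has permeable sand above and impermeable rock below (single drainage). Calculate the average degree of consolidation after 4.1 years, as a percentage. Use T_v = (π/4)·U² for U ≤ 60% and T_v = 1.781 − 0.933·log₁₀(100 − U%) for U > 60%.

U ≈ 87.5 %

Drainage path length: H_d = H = 6.5 m (single drainage).
T_v = c_v·t/H_d² = 7.8×4.1/6.5² = 0.75692.
T_v = 0.75692 corresponds to the U > 60% branch:
U = 1 − 10^((1.781 − T_v)/0.933)/100 = 0.8748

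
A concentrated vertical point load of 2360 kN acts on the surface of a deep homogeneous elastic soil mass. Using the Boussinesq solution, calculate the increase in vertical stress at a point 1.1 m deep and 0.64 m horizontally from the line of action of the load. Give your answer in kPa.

Boussinesq vertical stress below a point load on an elastic half-space:
Δσ_z = 3P/(2πz²) · [1 + (r/z)²]^(−5/2)
r/z = 0.64/1.1 = 0.58182; [1+(r/z)²]^(−5/2) = 0.48244.
Δσ_z = 3×2360/(2π×1.1²) × 0.48244 = 931.25 × 0.48244 = 449.3 kPa

Δσ_z ≈ 449 kPa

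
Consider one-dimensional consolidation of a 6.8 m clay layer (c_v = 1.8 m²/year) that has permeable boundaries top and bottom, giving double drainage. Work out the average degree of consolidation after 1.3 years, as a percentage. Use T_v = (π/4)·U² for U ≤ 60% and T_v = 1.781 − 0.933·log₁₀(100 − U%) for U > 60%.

U ≈ 50.8 %

Drainage path length: H_d = H/2 = 3.4 m (double drainage).
T_v = c_v·t/H_d² = 1.8×1.3/3.4² = 0.20242.
T_v = 0.20242 corresponds to the U ≤ 60% branch:
U = √(4T_v/π) = 0.5077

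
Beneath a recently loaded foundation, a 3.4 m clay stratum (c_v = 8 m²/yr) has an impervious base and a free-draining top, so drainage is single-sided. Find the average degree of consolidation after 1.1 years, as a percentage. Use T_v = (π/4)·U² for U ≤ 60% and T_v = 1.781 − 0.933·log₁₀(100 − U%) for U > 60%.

U ≈ 87.6 %

Drainage path length: H_d = H = 3.4 m (single drainage).
T_v = c_v·t/H_d² = 8×1.1/3.4² = 0.76125.
T_v = 0.76125 corresponds to the U > 60% branch:
U = 1 − 10^((1.781 − T_v)/0.933)/100 = 0.8761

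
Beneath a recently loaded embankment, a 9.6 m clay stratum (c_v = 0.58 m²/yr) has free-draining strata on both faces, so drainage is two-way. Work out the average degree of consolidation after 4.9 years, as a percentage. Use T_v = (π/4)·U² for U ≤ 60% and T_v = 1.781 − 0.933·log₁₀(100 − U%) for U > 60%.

U ≈ 39.6 %

Drainage path length: H_d = H/2 = 4.8 m (double drainage).
T_v = c_v·t/H_d² = 0.58×4.9/4.8² = 0.12335.
T_v = 0.12335 corresponds to the U ≤ 60% branch:
U = √(4T_v/π) = 0.3963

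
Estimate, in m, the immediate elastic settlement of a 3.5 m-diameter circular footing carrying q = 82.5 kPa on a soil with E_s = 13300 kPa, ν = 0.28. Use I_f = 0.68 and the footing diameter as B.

Immediate (elastic) settlement: S_e = q·B·(1−ν²)/E_s · I_f.
S_e = 82.5 × 3.5 × (1 − 0.28²) / 13300 × 0.68
    = 82.5 × 3.5 × 0.9216 / 13300 × 0.68
    = 0.01361 m

S_e ≈ 0.0136 m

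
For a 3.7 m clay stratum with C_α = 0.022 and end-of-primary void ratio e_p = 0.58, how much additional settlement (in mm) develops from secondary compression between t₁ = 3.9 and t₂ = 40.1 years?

S_s ≈ 52.1 mm

Secondary compression: S_s = C_α·H/(1+e_p)·log₁₀(t₂/t₁)
S_s = 0.022×3.7/(1+0.58)×log₁₀(40.1/3.9)
    = 0.05152 × 1.012 = 0.05214 m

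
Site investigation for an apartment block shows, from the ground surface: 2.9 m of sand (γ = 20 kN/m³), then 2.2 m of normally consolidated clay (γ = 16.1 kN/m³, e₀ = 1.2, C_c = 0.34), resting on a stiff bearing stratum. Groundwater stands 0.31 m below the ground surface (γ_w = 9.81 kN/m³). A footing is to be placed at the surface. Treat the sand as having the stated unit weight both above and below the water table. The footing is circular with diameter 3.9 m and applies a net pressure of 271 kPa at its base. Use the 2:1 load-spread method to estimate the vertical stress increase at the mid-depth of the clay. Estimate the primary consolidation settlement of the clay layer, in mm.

Mid-depth of clay below the ground surface: z = 2.9 + 2.2/2 = 4 m.
Total vertical stress at mid-clay: σ_v = 20×2.9 + 16.1×1.1 = 75.71 kPa.
Pore pressure: u = 9.81×(4 − 0.31) = 36.199 kPa.
Initial effective stress: σ'_0 = σ_v − u = 75.71 − 36.199 = 39.511 kPa.
Stress increase at mid-clay by the 2:1 spreading method:
Δσ ≈ qD²/(D+z)² = 271×3.9²/(3.9+4)² = 66.046 kPa
Final effective stress: σ'_f = σ'_0 + Δσ = 39.511 + 66.046 = 105.56 kPa.
Normally consolidated clay, so the full stress increment lies on the virgin compression line:
S_c = C_c·H/(1+e₀)·log₁₀(σ'_f/σ'_0) = 0.34×2.2/(1+1.2)×log₁₀(105.56/39.511)
    = 0.34 × 0.42678 = 0.1451 m

S_c ≈ 145 mm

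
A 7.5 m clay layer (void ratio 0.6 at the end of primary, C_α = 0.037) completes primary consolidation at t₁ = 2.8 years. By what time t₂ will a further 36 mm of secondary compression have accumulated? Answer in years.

t₂ ≈ 4.52 years

S_s = C_α·H/(1+e_p)·log₁₀(t₂/t₁) ⇒ log₁₀(t₂/t₁) = S_s·(1+e_p)/(C_α·H).
log₁₀(t₂/t₁) = 0.036 × (1+0.6) / (0.037×7.5) = 0.2076
t₂ = t₁ × 10^0.2076 = 2.8 × 1.613 = 4.516 years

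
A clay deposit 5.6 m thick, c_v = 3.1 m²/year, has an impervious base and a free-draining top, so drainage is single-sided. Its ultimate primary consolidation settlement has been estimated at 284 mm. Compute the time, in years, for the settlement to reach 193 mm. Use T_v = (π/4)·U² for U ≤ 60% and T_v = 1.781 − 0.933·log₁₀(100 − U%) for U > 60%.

Drainage path length: H_d = H = 5.6 m (single drainage).
U = S(t)/S_ult = 193/284 = 0.6796.
U > 60%: T_v = 1.781 − 0.933·log₁₀(100 − 67.958) = 0.37616.
t = T_v·H_d²/c_v = 0.37616×5.6²/3.1 = 3.805 years.

t ≈ 3.81 years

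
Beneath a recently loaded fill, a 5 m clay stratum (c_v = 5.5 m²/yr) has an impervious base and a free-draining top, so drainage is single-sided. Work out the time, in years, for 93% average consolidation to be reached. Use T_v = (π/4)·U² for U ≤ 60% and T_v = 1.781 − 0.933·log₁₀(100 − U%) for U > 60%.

Drainage path length: H_d = H = 5 m (single drainage).
U > 60%: T_v = 1.781 − 0.933·log₁₀(100 − 93) = 0.99252.
t = T_v·H_d²/c_v = 0.99252×5²/5.5 = 4.511 years.

t ≈ 4.51 years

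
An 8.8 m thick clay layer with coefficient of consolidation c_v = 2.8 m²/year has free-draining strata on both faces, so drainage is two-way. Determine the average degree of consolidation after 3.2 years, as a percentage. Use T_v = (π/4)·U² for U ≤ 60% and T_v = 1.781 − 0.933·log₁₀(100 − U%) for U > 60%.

Drainage path length: H_d = H/2 = 4.4 m (double drainage).
T_v = c_v·t/H_d² = 2.8×3.2/4.4² = 0.46281.
T_v = 0.46281 corresponds to the U > 60% branch:
U = 1 − 10^((1.781 − T_v)/0.933)/100 = 0.7413

U ≈ 74.1 %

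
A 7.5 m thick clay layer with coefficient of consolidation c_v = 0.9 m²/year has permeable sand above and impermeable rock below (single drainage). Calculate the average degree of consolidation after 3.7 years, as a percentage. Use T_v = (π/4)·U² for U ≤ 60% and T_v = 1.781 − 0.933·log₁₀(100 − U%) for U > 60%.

U ≈ 27.5 %

Drainage path length: H_d = H = 7.5 m (single drainage).
T_v = c_v·t/H_d² = 0.9×3.7/7.5² = 0.0592.
T_v = 0.0592 corresponds to the U ≤ 60% branch:
U = √(4T_v/π) = 0.2745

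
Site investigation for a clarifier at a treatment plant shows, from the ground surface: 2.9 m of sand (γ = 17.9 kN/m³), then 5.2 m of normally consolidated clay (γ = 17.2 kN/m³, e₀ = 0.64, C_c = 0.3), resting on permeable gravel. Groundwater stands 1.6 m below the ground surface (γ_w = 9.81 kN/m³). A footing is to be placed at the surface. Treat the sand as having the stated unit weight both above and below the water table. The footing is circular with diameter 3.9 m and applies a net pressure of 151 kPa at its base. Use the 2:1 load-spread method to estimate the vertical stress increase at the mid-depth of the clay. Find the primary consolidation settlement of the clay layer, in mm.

Mid-depth of clay below the ground surface: z = 2.9 + 5.2/2 = 5.5 m.
Total vertical stress at mid-clay: σ_v = 17.9×2.9 + 17.2×2.6 = 96.63 kPa.
Pore pressure: u = 9.81×(5.5 − 1.6) = 38.259 kPa.
Initial effective stress: σ'_0 = σ_v − u = 96.63 − 38.259 = 58.371 kPa.
Stress increase at mid-clay by the 2:1 spreading method:
Δσ ≈ qD²/(D+z)² = 151×3.9²/(3.9+5.5)² = 25.993 kPa
Final effective stress: σ'_f = σ'_0 + Δσ = 58.371 + 25.993 = 84.364 kPa.
Normally consolidated clay, so the full stress increment lies on the virgin compression line:
S_c = C_c·H/(1+e₀)·log₁₀(σ'_f/σ'_0) = 0.3×5.2/(1+0.64)×log₁₀(84.364/58.371)
    = 0.95122 × 0.15996 = 0.1522 m

S_c ≈ 152 mm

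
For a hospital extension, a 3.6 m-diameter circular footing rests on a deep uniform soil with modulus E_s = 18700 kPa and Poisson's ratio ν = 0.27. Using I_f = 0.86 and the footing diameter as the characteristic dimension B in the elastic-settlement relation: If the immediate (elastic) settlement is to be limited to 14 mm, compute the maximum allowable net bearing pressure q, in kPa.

S_e = q·B·(1−ν²)/E_s · I_f  ⇒  q = S_e·E_s / (B·(1−ν²)·I_f).
q = 0.014 × 18700 / (3.6 × 0.9271 × 0.86) = 91.21 kPa

q ≈ 91.2 kPa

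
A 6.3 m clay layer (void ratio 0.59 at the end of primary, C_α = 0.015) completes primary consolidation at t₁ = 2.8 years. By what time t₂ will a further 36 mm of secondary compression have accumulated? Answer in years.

t₂ ≈ 11.3 years

S_s = C_α·H/(1+e_p)·log₁₀(t₂/t₁) ⇒ log₁₀(t₂/t₁) = S_s·(1+e_p)/(C_α·H).
log₁₀(t₂/t₁) = 0.036 × (1+0.59) / (0.015×6.3) = 0.6057
t₂ = t₁ × 10^0.6057 = 2.8 × 4.034 = 11.29 years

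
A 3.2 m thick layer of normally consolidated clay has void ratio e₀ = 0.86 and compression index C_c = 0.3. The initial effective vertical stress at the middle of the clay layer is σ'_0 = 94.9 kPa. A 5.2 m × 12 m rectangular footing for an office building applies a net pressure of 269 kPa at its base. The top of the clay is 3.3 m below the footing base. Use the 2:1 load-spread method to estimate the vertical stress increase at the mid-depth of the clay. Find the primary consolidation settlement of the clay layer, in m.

Mid-depth of clay below the footing base: z = 3.3 + 3.2/2 = 4.9 m.
Stress increase at mid-clay by the 2:1 spreading method:
Δσ = qBL/((B+z)(L+z)) = 269×5.2×12/((5.2+4.9)(12+4.9)) = 98.34 kPa
Final effective stress: σ'_f = σ'_0 + Δσ = 94.9 + 98.34 = 193.24 kPa.
Normally consolidated clay, so the full stress increment lies on the virgin compression line:
S_c = C_c·H/(1+e₀)·log₁₀(σ'_f/σ'_0) = 0.3×3.2/(1+0.86)×log₁₀(193.24/94.9)
    = 0.51613 × 0.30883 = 0.1594 m

S_c ≈ 0.159 m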